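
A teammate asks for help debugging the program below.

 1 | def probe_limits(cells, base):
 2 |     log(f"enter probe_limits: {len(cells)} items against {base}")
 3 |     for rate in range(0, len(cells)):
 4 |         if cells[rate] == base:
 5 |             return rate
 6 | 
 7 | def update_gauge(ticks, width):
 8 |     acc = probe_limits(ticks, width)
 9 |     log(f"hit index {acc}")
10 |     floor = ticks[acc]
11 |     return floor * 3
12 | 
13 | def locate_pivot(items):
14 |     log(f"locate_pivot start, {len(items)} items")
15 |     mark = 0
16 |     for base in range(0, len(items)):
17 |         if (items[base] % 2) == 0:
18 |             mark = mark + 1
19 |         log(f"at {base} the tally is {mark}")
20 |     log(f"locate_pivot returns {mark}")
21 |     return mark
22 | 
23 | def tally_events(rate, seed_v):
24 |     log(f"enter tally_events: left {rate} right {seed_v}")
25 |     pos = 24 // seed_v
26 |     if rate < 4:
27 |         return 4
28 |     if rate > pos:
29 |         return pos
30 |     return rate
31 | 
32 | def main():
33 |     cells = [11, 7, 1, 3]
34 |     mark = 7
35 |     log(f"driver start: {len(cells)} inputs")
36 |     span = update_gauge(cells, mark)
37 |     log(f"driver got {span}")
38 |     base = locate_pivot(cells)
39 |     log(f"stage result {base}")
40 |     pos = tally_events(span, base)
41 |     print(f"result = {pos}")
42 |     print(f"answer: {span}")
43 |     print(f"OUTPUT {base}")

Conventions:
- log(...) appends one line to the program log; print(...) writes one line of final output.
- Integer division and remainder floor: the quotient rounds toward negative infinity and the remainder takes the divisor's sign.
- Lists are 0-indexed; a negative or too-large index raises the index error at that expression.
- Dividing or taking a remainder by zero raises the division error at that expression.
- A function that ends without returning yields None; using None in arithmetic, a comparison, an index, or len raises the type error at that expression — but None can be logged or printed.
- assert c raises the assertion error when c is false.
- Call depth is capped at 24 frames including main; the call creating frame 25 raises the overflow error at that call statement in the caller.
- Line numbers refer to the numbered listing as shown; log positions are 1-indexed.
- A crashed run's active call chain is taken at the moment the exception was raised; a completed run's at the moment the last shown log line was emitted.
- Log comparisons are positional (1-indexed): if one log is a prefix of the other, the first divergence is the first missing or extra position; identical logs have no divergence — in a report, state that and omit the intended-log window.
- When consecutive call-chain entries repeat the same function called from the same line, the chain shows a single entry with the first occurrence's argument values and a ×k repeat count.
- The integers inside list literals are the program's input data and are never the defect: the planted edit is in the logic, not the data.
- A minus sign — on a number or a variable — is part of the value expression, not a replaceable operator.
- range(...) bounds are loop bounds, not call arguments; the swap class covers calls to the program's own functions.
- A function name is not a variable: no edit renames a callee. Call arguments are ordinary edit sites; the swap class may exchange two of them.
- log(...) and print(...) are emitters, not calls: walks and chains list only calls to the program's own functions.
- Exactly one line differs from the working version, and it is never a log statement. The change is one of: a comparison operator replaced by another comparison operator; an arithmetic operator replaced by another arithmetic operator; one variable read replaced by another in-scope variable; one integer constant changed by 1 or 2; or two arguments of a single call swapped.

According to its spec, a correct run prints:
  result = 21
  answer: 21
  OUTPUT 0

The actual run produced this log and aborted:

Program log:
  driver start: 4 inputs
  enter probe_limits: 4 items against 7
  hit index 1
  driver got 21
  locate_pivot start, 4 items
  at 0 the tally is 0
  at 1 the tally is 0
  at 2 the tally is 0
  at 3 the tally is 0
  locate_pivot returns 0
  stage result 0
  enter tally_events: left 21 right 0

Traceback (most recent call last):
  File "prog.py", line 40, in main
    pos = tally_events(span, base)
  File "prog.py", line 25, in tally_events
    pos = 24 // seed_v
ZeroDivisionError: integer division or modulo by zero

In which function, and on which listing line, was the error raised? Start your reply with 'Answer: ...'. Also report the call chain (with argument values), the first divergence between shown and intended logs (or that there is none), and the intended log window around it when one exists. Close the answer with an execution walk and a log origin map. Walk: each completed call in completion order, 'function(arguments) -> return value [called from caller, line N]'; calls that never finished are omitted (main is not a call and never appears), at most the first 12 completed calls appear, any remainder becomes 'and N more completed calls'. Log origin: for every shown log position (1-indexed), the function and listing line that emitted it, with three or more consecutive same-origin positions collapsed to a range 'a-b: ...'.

Answer: the error was raised in tally_events, line 25.
Key observation: No log line differs; the crash is the first visible symptom.
Call chain: main -> tally_events(21, 0) (called at line 40).
First divergence: none (the log streams are identical).
Execution walk:
  probe_limits([11, 7, 1, 3], 7) -> 1  [called from update_gauge, line 8]
  update_gauge([11, 7, 1, 3], 7) -> 21  [called from main, line 36]
  locate_pivot([11, 7, 1, 3]) -> 0  [called from main, line 38]
Origin of each log line:
  1: from main, line 35
  2: from probe_limits, line 2
  3: from update_gauge, line 9
  4: from main, line 37
  5: from locate_pivot, line 14
  6-9: from locate_pivot, line 19
  10: from locate_pivot, line 20
  11: from main, line 39
  12: from tally_events, line 24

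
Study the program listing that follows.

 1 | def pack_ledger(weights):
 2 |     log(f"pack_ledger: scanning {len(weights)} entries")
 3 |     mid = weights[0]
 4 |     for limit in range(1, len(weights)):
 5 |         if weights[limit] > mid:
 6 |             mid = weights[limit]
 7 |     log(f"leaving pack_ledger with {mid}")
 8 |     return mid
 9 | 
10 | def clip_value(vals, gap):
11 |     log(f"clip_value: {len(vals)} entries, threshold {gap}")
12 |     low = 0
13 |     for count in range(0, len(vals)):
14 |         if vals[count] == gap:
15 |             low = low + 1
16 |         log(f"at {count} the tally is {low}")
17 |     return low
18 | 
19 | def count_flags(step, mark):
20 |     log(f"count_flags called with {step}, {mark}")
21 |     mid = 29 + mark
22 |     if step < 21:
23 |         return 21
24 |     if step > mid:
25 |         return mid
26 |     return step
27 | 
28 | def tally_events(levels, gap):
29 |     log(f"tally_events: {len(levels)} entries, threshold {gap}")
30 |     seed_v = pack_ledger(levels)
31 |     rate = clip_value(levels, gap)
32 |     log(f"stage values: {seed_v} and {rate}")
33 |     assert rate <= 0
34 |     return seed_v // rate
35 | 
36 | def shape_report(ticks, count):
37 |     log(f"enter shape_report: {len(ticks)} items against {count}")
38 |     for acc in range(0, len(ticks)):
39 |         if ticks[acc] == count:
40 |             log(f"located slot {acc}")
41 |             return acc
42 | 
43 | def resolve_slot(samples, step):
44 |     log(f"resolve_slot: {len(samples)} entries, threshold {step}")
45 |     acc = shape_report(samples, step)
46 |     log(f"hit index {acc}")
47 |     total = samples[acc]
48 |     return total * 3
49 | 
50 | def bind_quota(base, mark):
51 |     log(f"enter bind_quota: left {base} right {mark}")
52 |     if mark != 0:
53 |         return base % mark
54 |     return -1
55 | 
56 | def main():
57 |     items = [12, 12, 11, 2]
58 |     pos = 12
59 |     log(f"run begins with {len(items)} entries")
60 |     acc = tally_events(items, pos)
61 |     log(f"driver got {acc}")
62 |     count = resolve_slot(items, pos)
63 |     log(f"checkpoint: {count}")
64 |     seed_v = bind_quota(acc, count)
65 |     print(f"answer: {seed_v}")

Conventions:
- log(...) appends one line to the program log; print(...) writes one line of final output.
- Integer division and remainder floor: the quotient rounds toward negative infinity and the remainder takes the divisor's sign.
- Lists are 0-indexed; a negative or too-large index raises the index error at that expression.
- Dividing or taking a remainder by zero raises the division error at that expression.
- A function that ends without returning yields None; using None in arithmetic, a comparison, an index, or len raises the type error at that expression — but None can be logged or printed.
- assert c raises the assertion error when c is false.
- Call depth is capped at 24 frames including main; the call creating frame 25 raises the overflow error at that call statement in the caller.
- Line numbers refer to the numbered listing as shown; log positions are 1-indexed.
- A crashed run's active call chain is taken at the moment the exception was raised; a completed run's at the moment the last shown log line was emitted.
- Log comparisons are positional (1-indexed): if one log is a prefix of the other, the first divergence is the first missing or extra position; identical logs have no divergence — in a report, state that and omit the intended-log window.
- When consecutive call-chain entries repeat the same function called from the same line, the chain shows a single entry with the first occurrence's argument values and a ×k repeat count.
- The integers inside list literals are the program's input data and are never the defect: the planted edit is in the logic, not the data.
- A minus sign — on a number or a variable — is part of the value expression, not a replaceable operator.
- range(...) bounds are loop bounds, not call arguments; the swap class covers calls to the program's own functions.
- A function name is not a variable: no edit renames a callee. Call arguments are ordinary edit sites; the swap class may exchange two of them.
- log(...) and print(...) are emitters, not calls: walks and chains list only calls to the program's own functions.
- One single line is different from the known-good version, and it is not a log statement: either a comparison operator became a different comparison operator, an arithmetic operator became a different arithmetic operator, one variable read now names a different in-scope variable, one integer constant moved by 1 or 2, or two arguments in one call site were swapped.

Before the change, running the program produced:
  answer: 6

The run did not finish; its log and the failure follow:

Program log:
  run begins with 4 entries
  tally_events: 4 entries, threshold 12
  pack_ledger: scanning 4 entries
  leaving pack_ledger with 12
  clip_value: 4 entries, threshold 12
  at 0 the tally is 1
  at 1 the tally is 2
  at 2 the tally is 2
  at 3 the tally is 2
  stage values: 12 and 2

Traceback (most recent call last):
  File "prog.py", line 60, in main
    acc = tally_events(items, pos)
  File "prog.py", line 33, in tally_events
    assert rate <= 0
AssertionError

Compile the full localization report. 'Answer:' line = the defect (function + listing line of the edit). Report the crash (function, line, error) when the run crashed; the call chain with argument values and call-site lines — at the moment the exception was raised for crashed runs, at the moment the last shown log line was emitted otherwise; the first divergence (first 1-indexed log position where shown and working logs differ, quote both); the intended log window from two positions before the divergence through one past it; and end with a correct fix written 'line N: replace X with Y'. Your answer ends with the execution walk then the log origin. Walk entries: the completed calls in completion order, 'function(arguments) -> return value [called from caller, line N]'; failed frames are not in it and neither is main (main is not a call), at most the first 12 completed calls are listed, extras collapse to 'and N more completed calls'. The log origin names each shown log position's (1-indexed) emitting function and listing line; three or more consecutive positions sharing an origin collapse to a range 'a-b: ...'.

Answer: the defect is in tally_events at line 33.
Key fact: Only 10 log lines were emitted before the run died; the intended continuation was 'driver got 6'.
Crash: tally_events, line 33, AssertionError.
Call chain: main -> tally_events([12, 12, 11, 2], 12) (called at line 60).
First divergence: position 11 — the faulty run's log ends after 10 lines; the working version continues with 'driver got 6'.
Intended log window:
  9: at 3 the tally is 2
  10: stage values: 12 and 2
  11: driver got 6
  12: resolve_slot: 4 entries, threshold 12
Execution walk:
  pack_ledger([12, 12, 11, 2]) -> 12  [called from tally_events, line 30]
  clip_value([12, 12, 11, 2], 12) -> 2  [called from tally_events, line 31]
Origin of each log line:
  1: from main, line 59
  2: from tally_events, line 29
  3: from pack_ledger, line 2
  4: from pack_ledger, line 7
  5: from clip_value, line 11
  6-9: from clip_value, line 16
  10: from tally_events, line 32
A correct fix: line 33: replace `<=` with `>`.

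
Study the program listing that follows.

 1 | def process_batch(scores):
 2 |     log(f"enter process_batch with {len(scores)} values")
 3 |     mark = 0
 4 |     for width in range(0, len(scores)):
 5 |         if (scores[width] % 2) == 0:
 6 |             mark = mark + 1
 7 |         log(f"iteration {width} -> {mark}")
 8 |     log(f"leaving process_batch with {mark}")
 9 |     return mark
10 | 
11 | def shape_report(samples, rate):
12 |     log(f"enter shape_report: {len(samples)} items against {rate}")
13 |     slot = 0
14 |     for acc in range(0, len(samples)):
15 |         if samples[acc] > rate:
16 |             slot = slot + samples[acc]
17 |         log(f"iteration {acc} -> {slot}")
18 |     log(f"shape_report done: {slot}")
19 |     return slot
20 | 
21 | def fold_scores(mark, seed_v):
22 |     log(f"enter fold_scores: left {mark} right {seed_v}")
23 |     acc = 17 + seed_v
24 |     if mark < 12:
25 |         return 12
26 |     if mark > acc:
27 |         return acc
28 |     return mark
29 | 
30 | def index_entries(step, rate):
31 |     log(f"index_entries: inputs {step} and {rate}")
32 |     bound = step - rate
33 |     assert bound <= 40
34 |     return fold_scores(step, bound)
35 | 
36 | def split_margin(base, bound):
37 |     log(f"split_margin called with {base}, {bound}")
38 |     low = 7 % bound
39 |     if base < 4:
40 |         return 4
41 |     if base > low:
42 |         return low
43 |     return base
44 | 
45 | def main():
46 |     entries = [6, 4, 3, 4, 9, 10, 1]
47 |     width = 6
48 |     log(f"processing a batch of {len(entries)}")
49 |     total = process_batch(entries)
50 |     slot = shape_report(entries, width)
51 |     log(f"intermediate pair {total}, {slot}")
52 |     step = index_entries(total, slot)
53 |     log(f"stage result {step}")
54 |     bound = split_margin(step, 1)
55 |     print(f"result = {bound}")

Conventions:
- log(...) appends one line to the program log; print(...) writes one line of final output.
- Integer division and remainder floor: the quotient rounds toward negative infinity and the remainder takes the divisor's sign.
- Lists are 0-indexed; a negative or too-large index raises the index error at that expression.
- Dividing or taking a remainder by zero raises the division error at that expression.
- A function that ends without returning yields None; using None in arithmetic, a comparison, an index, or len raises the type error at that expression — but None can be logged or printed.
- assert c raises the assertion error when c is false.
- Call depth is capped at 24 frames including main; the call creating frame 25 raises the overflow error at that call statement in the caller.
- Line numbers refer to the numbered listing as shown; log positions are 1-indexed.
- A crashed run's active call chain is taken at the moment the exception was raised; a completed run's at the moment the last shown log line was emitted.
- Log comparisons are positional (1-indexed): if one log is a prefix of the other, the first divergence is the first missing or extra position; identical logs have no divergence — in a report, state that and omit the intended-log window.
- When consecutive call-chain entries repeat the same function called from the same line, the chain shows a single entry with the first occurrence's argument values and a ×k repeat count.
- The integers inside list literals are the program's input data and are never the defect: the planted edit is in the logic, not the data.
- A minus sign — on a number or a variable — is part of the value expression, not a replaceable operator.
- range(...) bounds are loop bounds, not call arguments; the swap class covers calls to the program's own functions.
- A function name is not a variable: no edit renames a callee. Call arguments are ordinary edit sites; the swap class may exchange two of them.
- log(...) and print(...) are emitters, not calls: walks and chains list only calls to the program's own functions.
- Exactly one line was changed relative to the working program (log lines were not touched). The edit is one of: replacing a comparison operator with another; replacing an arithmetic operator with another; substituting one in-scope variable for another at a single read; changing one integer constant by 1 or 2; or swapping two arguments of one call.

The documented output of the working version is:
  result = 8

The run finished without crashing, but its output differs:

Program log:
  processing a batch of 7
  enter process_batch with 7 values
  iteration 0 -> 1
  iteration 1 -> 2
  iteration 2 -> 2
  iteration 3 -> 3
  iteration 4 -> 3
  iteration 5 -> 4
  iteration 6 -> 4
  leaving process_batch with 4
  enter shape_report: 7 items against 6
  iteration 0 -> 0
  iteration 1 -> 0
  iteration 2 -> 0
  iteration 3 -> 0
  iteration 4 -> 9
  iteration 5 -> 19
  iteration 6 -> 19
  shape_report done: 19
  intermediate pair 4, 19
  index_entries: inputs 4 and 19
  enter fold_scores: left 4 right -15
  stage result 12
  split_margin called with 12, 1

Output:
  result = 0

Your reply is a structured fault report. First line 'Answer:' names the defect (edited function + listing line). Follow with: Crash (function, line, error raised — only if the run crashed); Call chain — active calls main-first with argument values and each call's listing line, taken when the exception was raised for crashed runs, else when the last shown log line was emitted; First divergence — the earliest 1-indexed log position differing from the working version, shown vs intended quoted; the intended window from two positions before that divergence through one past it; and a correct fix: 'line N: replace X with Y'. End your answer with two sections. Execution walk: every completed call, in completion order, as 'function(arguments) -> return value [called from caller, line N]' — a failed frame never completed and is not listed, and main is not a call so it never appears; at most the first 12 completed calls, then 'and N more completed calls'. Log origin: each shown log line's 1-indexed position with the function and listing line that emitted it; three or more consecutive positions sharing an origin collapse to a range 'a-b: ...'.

Answer: the defect is in split_margin at line 38.
Core observation: Every logged value matches the working version; the printed result is what differs.
Call chain: main -> split_margin(12, 1) (called at line 54).
First divergence: there is none — every log position agrees.
Execution walk:
  process_batch([6, 4, 3, 4, 9, 10, 1]) -> 4  [called from main, line 49]
  shape_report([6, 4, 3, 4, 9, 10, 1], 6) -> 19  [called from main, line 50]
  fold_scores(4, -15) -> 12  [called from index_entries, line 34]
  index_entries(4, 19) -> 12  [called from main, line 52]
  split_margin(12, 1) -> 0  [called from main, line 54]
Log origins:
  1: logged in main at line 48
  2: logged in process_batch at line 2
  3-9: logged in process_batch at line 7
  10: logged in process_batch at line 8
  11: logged in shape_report at line 12
  12-18: logged in shape_report at line 17
  19: logged in shape_report at line 18
  20: logged in main at line 51
  21: logged in index_entries at line 31
  22: logged in fold_scores at line 22
  23: logged in main at line 53
  24: logged in split_margin at line 37
A correct fix: line 38: replace `%` with `+`.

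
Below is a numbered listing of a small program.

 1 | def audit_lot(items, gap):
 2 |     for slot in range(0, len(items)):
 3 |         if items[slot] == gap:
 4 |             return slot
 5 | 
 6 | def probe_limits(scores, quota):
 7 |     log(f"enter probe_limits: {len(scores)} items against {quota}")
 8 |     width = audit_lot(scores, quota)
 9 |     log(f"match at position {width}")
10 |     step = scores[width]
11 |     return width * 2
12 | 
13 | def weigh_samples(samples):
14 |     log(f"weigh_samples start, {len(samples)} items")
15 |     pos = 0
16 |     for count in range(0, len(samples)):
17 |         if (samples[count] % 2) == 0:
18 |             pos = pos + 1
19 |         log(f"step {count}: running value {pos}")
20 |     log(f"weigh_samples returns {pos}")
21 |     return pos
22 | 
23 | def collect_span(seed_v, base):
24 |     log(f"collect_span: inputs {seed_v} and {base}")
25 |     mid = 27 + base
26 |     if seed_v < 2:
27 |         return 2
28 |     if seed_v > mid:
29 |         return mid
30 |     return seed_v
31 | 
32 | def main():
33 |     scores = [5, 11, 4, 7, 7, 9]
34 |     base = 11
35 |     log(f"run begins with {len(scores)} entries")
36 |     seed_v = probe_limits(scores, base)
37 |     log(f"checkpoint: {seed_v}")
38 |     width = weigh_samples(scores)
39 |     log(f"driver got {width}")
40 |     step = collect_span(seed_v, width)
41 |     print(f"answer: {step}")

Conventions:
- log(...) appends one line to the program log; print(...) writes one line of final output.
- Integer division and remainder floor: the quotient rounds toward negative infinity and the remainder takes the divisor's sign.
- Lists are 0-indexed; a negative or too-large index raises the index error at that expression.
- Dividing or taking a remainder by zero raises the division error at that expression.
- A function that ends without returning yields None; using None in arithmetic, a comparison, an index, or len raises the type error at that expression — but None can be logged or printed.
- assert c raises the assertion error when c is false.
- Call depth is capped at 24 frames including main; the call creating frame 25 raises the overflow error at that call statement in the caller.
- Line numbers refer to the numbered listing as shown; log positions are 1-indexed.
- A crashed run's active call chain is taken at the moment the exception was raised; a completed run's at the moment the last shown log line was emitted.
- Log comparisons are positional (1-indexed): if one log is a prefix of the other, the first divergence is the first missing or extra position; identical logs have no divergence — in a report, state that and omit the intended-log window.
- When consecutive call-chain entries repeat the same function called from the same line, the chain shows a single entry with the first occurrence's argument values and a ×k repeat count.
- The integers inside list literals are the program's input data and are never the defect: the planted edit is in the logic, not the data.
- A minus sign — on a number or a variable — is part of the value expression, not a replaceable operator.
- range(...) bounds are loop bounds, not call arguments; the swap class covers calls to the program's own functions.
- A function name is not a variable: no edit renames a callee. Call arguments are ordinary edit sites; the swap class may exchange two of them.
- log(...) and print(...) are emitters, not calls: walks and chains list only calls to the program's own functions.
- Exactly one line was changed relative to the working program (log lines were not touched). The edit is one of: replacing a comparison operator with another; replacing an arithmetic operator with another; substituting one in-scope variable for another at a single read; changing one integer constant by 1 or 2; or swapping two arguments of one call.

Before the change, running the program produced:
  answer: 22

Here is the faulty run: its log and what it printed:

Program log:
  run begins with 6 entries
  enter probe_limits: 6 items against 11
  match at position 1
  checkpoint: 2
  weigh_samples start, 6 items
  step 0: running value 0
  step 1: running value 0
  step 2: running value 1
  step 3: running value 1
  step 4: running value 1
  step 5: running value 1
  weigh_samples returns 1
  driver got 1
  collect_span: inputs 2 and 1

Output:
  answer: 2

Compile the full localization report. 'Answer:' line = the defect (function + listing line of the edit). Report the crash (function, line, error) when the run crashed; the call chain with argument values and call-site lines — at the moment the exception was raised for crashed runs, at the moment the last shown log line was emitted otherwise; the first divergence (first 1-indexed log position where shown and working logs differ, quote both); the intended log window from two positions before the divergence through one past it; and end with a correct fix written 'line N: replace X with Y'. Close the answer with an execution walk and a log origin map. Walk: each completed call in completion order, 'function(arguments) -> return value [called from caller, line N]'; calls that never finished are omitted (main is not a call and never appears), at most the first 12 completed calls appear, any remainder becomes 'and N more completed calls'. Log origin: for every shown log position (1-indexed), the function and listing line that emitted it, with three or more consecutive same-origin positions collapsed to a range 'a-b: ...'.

Answer: the defect is in probe_limits at line 11.
Key observation: Log line 4 is where behavior first shows: 'checkpoint: 2' appears instead of 'checkpoint: 22'.
Call chain: main -> collect_span(2, 1) (called at line 40).
First divergence: position 4 — shown 'checkpoint: 2', intended 'checkpoint: 22'.
Intended log window:
  2: enter probe_limits: 6 items against 11
  3: match at position 1
  4: checkpoint: 22
  5: weigh_samples start, 6 items
Execution walk:
  audit_lot([5, 11, 4, 7, 7, 9], 11) -> 1  [called from probe_limits, line 8]
  probe_limits([5, 11, 4, 7, 7, 9], 11) -> 2  [called from main, line 36]
  weigh_samples([5, 11, 4, 7, 7, 9]) -> 1  [called from main, line 38]
  collect_span(2, 1) -> 2  [called from main, line 40]
Log origins:
  1: from main, line 35
  2: from probe_limits, line 7
  3: from probe_limits, line 9
  4: from main, line 37
  5: from weigh_samples, line 14
  6-11: from weigh_samples, line 19
  12: from weigh_samples, line 20
  13: from main, line 39
  14: from collect_span, line 24
A correct fix: line 11: replace `width` with `step`.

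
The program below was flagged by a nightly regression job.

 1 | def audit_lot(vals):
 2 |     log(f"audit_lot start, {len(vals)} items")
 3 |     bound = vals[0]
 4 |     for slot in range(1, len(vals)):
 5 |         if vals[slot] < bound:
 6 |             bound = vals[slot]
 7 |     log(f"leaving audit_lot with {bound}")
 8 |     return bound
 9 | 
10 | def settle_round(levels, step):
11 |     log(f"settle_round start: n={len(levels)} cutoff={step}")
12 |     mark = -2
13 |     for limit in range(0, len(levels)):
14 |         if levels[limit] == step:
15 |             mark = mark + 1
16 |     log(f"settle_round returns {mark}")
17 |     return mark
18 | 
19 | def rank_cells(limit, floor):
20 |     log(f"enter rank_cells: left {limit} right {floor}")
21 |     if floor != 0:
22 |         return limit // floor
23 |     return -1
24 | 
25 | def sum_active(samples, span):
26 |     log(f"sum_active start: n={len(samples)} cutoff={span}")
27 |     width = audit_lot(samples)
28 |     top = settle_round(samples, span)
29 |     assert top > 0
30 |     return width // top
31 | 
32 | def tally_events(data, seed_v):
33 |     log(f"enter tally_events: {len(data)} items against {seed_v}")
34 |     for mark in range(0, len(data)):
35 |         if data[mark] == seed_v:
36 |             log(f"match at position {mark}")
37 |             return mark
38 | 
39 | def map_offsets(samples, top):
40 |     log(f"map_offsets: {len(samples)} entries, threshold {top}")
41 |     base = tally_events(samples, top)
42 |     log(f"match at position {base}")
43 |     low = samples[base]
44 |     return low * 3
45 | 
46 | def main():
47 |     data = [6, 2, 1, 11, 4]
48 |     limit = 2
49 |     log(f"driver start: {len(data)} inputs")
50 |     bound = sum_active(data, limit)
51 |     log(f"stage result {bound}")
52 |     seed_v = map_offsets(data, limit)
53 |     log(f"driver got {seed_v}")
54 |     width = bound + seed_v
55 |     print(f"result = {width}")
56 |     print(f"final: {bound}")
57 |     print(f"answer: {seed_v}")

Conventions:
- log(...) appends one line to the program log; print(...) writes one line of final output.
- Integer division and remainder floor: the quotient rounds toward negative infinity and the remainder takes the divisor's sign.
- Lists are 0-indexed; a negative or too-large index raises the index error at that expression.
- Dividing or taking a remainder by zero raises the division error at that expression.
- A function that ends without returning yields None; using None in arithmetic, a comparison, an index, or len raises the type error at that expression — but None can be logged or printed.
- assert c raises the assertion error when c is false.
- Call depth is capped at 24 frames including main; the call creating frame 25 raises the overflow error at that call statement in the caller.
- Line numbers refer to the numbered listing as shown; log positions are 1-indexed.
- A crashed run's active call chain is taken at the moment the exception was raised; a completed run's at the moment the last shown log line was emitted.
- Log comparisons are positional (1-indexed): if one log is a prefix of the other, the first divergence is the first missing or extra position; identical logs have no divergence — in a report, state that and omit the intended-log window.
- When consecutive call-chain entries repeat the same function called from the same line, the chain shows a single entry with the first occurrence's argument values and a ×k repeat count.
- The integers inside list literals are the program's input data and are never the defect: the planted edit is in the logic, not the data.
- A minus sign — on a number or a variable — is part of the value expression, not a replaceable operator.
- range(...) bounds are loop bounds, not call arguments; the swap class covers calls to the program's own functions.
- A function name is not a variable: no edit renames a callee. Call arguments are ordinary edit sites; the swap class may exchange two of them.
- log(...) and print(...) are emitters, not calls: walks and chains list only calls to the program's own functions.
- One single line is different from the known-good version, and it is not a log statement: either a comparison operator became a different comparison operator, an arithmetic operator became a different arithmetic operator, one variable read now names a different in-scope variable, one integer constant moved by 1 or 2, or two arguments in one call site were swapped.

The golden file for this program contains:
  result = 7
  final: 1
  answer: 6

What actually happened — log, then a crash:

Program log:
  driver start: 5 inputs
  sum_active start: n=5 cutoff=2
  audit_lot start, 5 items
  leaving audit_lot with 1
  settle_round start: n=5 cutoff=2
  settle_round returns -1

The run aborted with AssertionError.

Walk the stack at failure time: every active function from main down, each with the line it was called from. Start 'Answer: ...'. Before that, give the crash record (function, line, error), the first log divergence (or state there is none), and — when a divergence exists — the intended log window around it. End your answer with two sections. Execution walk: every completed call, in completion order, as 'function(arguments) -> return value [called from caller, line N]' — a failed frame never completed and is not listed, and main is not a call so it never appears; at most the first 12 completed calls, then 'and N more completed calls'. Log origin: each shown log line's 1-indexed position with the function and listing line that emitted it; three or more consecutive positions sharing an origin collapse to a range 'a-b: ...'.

Answer: main -> sum_active (called at line 50).
Key fact: At log position 6 the runs split — shown 'settle_round returns -1', but the working version logs 'settle_round returns 1'.
Crash: sum_active, line 29, AssertionError.
First divergence: position 6 — shown 'settle_round returns -1', intended 'settle_round returns 1'.
Intended log window:
  4: leaving audit_lot with 1
  5: settle_round start: n=5 cutoff=2
  6: settle_round returns 1
  7: stage result 1
Execution walk:
  audit_lot([6, 2, 1, 11, 4]) -> 1  [called from sum_active, line 27]
  settle_round([6, 2, 1, 11, 4], 2) -> -1  [called from sum_active, line 28]
Origin of each log line:
  1 — main, line 49
  2 — sum_active, line 26
  3 — audit_lot, line 2
  4 — audit_lot, line 7
  5 — settle_round, line 11
  6 — settle_round, line 16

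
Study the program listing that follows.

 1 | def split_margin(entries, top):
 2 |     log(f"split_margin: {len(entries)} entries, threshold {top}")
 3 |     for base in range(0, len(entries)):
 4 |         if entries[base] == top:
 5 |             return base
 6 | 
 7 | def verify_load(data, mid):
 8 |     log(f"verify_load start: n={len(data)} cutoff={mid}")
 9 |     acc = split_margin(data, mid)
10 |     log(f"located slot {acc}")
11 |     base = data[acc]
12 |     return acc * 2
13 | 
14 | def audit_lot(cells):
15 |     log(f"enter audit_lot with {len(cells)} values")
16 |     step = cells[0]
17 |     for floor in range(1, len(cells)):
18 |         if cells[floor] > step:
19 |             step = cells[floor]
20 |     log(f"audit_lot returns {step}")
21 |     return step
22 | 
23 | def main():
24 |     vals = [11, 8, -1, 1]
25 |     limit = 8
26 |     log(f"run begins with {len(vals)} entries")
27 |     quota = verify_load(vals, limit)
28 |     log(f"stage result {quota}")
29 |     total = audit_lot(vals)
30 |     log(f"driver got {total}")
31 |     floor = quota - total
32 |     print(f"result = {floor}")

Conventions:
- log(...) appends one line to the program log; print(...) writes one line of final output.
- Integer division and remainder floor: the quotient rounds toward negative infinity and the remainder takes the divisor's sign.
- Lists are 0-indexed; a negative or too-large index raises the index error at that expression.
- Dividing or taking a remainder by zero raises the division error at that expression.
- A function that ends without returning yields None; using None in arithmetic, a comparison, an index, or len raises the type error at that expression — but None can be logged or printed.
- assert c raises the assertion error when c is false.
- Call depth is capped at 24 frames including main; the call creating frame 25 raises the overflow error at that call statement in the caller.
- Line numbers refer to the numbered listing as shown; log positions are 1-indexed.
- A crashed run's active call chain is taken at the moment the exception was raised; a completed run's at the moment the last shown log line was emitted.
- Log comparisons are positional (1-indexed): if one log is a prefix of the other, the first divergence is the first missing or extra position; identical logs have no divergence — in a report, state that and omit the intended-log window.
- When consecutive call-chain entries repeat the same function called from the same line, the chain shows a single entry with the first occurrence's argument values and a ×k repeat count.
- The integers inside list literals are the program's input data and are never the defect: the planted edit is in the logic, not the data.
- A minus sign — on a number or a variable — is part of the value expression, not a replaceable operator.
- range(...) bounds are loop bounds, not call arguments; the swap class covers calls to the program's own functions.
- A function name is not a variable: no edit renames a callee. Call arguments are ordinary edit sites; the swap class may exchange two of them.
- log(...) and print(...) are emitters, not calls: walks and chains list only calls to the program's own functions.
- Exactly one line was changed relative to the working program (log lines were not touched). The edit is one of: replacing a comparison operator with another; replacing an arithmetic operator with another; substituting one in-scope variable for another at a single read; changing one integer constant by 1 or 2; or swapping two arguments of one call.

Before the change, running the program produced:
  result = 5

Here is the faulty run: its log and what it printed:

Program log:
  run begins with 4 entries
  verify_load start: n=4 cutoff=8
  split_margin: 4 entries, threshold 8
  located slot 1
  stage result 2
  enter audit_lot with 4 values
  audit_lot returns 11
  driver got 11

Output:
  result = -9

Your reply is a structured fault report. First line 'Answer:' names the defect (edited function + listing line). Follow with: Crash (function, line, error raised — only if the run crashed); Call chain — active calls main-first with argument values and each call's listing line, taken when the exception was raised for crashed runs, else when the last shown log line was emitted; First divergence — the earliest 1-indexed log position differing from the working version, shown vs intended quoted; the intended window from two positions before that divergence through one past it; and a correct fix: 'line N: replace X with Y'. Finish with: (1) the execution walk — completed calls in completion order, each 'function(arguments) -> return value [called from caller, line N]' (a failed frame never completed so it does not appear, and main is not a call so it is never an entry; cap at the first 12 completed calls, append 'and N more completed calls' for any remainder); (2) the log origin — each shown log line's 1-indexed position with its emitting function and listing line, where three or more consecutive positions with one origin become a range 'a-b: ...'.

Answer: the defect is in verify_load at line 12.
Key fact: At log position 5 the runs split — shown 'stage result 2', but the working version logs 'stage result 16'.
Call chain: main.
First divergence: position 5 — shown 'stage result 2', intended 'stage result 16'.
Intended log window:
  3: split_margin: 4 entries, threshold 8
  4: located slot 1
  5: stage result 16
  6: enter audit_lot with 4 values
Execution walk:
  split_margin([11, 8, -1, 1], 8) -> 1  [called from verify_load, line 9]
  verify_load([11, 8, -1, 1], 8) -> 2  [called from main, line 27]
  audit_lot([11, 8, -1, 1]) -> 11  [called from main, line 29]
Origin of each log line:
  1: logged in main at line 26
  2: logged in verify_load at line 8
  3: logged in split_margin at line 2
  4: logged in verify_load at line 10
  5: logged in main at line 28
  6: logged in audit_lot at line 15
  7: logged in audit_lot at line 20
  8: logged in main at line 30
A correct fix: line 12: replace `acc` with `base`.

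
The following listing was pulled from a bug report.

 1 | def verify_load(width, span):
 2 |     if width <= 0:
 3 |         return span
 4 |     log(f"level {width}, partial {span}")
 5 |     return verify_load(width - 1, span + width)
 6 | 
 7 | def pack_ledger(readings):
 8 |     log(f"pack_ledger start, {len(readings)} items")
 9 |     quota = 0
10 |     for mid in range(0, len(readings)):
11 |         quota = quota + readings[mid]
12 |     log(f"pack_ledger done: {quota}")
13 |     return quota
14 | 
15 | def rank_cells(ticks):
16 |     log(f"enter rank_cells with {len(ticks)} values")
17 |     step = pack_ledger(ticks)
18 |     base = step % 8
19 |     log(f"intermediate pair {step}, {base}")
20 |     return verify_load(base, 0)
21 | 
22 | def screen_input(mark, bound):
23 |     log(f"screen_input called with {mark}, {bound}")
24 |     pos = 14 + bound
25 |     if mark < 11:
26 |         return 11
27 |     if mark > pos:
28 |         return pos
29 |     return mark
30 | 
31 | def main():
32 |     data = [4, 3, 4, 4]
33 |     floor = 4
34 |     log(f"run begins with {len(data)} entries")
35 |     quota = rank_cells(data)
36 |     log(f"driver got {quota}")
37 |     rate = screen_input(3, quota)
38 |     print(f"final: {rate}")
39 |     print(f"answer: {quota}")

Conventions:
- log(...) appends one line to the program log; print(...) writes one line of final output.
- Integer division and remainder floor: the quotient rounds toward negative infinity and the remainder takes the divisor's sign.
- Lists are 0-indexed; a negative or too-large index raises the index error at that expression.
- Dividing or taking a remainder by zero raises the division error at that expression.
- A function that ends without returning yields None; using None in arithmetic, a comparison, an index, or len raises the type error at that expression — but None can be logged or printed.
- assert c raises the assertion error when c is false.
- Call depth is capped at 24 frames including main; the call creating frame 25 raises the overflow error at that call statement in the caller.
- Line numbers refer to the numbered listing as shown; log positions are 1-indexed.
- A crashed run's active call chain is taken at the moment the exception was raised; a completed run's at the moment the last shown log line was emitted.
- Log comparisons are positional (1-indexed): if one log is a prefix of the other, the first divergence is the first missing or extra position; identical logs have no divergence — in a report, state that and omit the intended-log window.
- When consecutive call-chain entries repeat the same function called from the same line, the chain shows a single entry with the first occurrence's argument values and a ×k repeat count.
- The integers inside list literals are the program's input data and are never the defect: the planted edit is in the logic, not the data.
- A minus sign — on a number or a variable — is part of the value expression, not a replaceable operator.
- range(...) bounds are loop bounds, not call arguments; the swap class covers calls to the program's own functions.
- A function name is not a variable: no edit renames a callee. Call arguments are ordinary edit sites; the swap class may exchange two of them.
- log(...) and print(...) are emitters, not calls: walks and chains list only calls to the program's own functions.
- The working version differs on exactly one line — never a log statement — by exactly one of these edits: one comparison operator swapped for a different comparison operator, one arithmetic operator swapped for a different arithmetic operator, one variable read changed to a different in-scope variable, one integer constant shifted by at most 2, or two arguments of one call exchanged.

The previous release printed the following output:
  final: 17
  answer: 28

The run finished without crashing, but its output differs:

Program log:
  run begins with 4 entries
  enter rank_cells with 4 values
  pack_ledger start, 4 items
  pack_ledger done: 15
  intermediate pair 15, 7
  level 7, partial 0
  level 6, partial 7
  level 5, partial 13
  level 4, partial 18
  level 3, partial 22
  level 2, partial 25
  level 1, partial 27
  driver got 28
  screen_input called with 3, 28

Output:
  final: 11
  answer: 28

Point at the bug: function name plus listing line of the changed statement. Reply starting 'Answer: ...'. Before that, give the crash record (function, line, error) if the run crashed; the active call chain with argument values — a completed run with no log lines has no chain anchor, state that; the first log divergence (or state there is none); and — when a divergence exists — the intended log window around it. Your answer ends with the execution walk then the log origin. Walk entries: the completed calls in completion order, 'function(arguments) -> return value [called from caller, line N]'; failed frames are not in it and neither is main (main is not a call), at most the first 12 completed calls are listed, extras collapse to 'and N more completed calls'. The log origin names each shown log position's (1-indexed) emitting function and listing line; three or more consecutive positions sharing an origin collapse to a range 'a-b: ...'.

Answer: the defect is in main at line 37.
Key fact: Everything matches until log position 14, which reads 'screen_input called with 3, 28' in place of 'screen_input called with 28, 3'.
Call chain: main -> screen_input(3, 28) (called at line 37).
First divergence: at position 14 the run shows 'screen_input called with 3, 28' where the working version logs 'screen_input called with 28, 3'.
Intended log window:
  12: level 1, partial 27
  13: driver got 28
  14: screen_input called with 28, 3
Execution walk:
  pack_ledger([4, 3, 4, 4]) -> 15  [called from rank_cells, line 17]
  verify_load(0, 28) -> 28  [called from verify_load, line 5]
  verify_load(1, 27) -> 28  [called from verify_load, line 5]
  verify_load(2, 25) -> 28  [called from verify_load, line 5]
  verify_load(3, 22) -> 28  [called from verify_load, line 5]
  verify_load(4, 18) -> 28  [called from verify_load, line 5]
  verify_load(5, 13) -> 28  [called from verify_load, line 5]
  verify_load(6, 7) -> 28  [called from verify_load, line 5]
  verify_load(7, 0) -> 28  [called from rank_cells, line 20]
  rank_cells([4, 3, 4, 4]) -> 28  [called from main, line 35]
  screen_input(3, 28) -> 11  [called from main, line 37]
Log origins:
  1: logged in main at line 34
  2: logged in rank_cells at line 16
  3: logged in pack_ledger at line 8
  4: logged in pack_ledger at line 12
  5: logged in rank_cells at line 19
  6-12: logged in verify_load at line 4
  13: logged in main at line 36
  14: logged in screen_input at line 23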